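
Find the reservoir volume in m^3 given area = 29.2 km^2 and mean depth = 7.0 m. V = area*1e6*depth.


V = 29.2 * 1e6 * 7.0 = 2.0440e+08 m^3


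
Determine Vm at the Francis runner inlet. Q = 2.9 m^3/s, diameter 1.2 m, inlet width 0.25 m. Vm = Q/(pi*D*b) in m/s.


Vm = 2.9 / (pi * 1.2 * 0.25) = 3.0770 m/s


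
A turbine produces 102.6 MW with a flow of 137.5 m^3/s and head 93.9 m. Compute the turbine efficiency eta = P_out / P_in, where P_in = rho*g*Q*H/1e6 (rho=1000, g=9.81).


P_in = 1000 * 9.81 * 137.5 * 93.9 / 1e6 = 126.6594 MW
eta = 102.6 / 126.6594 = 0.8100


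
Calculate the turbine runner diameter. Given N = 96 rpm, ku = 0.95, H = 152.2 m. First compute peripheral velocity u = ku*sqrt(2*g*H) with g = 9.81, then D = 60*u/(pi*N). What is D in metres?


u = 0.95 * sqrt(2*9.81*152.2) = 51.9135 m/s
D = 60 * 51.9135 / (pi * 96) = 10.3279 m


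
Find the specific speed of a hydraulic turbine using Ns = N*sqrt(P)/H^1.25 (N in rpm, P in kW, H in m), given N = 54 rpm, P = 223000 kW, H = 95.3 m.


Ns = 54 * 223000^0.5 / 95.3^1.25 = 85.6407


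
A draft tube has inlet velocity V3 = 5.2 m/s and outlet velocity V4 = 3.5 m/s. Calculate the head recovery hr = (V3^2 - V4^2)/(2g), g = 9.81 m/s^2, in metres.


hr = (5.2^2 - 3.5^2) / (2*9.81) = 0.7538 m


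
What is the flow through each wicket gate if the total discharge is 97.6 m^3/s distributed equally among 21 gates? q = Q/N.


q = 97.6 / 21 = 4.6476 m^3/s


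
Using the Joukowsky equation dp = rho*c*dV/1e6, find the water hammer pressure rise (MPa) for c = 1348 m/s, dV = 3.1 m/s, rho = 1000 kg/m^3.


dp = 1000 * 1348 * 3.1 / 1e6 = 4.1788 MPa


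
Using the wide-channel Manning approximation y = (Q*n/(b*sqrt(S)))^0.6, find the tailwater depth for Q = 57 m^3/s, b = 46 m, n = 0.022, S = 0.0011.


y = (57 * 0.022 / (46 * 0.0011^0.5))^0.6 = 0.8890 m


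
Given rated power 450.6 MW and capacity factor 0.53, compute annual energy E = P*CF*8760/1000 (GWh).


E = 450.6 * 0.53 * 8760 / 1000 = 2092.0457 GWh


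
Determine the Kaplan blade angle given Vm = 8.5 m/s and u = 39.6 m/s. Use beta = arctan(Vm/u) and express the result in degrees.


beta = arctan(8.5 / 39.6) = 12.1145 degrees


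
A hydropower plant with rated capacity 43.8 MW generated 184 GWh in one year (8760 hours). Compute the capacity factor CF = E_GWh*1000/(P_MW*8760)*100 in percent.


CF = 184 * 1000 / (43.8 * 8760) * 100 = 47.9556 %


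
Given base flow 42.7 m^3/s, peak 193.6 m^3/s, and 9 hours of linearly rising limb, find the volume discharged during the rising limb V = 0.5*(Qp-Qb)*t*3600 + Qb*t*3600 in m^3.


V = 0.5*(193.6 - 42.7)*9*3600 + 42.7*9*3600 = 3.8281e+06 m^3


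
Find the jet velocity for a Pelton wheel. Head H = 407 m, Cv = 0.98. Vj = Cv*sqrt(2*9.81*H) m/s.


Vj = 0.98 * sqrt(2*9.81*407) = 87.5735 m/s


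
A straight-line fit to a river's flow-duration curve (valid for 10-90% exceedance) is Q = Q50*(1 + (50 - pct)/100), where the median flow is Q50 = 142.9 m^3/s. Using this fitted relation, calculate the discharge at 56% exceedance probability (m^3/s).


Q = 142.9 * (1 + (50 - 56)/100) = 134.3260 m^3/s


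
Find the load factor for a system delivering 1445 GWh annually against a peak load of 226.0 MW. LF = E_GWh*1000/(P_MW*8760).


LF = 1445 * 1000 / (226.0 * 8760) = 0.7299


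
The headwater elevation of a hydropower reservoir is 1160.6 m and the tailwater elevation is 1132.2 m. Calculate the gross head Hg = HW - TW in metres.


Hg = 1160.6 - 1132.2 = 28.4000 m


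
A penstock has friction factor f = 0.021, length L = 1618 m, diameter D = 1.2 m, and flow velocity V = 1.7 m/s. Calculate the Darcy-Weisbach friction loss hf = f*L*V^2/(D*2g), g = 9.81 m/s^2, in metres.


hf = 0.021 * 1618 * 1.7^2 / (1.2 * 2 * 9.81) = 4.1708 m


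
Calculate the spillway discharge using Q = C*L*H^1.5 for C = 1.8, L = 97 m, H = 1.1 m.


Q = 1.8 * 97 * 1.1^1.5 = 201.4342 m^3/s


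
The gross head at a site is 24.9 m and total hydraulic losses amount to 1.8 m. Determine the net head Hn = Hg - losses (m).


Hn = 24.9 - 1.8 = 23.1000 m


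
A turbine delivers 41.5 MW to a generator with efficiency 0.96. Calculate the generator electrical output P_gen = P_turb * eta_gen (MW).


P_gen = 41.5 * 0.96 = 39.8400 MW


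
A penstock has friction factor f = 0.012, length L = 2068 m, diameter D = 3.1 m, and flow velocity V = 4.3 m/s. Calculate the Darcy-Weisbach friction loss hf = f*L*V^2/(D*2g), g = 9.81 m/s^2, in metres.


hf = 0.012 * 2068 * 4.3^2 / (3.1 * 2 * 9.81) = 7.5441 m


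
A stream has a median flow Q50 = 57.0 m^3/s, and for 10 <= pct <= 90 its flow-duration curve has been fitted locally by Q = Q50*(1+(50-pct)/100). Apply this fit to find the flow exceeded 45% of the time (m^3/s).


Q = 57.0 * (1 + (50 - 45)/100) = 59.8500 m^3/s


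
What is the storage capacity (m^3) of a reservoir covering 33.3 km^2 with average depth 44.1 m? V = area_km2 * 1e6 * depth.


V = 33.3 * 1e6 * 44.1 = 1.4685e+09 m^3


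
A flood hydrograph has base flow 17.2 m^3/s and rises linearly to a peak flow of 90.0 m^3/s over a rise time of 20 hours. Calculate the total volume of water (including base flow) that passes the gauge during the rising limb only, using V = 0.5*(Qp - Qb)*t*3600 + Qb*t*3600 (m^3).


V = 0.5*(90.0 - 17.2)*20*3600 + 17.2*20*3600 = 3.8592e+06 m^3


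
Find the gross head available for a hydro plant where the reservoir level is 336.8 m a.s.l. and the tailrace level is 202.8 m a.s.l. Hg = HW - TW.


Hg = 336.8 - 202.8 = 134.0000 m


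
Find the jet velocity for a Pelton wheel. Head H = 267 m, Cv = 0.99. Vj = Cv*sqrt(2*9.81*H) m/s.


Vj = 0.99 * sqrt(2*9.81*267) = 71.6540 m/s


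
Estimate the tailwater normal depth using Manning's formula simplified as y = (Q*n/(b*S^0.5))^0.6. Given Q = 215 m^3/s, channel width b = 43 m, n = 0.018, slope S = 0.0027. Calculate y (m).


y = (215 * 0.018 / (43 * 0.0027^0.5))^0.6 = 1.3904 m


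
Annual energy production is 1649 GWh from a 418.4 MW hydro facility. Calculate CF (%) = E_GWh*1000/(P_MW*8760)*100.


CF = 1649 * 1000 / (418.4 * 8760) * 100 = 44.9909 %


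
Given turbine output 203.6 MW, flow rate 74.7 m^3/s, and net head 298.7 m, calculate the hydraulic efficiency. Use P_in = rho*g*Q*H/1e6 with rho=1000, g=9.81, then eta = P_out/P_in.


P_in = 1000 * 9.81 * 74.7 * 298.7 / 1e6 = 218.8895 MW
eta = 203.6 / 218.8895 = 0.9301


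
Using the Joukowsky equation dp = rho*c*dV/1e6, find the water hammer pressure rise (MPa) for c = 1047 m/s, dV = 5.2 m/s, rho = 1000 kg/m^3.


dp = 1000 * 1047 * 5.2 / 1e6 = 5.4444 MPa


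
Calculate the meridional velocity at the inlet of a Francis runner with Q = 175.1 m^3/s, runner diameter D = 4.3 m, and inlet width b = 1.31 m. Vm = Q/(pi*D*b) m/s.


Vm = 175.1 / (pi * 4.3 * 1.31) = 9.8946 m/s


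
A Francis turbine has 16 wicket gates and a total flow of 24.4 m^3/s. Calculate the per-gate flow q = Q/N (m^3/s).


q = 24.4 / 16 = 1.5250 m^3/s


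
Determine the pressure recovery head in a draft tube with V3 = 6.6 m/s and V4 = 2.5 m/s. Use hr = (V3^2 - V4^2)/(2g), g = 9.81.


hr = (6.6^2 - 2.5^2) / (2*9.81) = 1.9016 m


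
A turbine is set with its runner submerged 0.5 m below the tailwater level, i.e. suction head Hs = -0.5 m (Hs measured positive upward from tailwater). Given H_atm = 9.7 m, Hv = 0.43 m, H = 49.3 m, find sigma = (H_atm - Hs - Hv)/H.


sigma = (9.7 - (-0.5) - 0.43) / 49.3 = 0.1982


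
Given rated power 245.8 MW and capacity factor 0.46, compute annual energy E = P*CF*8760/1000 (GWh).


E = 245.8 * 0.46 * 8760 / 1000 = 990.4757 GWh


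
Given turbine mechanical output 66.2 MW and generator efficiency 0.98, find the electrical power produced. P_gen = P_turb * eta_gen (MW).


P_gen = 66.2 * 0.98 = 64.8760 MW


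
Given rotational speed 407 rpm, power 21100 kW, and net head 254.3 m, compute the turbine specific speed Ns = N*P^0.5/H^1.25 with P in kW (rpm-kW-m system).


Ns = 407 * 21100^0.5 / 254.3^1.25 = 58.2174


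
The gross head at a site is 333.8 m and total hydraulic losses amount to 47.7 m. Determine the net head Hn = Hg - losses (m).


Hn = 333.8 - 47.7 = 286.1000 m


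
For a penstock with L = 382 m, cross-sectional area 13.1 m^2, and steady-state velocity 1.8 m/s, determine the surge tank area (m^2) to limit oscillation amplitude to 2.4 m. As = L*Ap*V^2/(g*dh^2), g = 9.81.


As = 382 * 13.1 * 1.8^2 / (9.81 * 2.4^2) = 286.9381 m^2


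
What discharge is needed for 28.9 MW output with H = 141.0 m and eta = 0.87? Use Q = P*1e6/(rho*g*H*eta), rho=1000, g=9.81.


Q = 28.9 * 1e6 / (1000 * 9.81 * 141.0 * 0.87) = 24.0154 m^3/s


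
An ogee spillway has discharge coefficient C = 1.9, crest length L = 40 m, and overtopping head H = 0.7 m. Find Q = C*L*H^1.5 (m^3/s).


Q = 1.9 * 40 * 0.7^1.5 = 44.5103 m^3/s


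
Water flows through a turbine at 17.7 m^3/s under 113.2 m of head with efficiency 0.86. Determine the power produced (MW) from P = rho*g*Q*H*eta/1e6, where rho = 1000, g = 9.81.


P = 1000 * 9.81 * 17.7 * 113.2 * 0.86 / 1e6 = 16.9039 MW


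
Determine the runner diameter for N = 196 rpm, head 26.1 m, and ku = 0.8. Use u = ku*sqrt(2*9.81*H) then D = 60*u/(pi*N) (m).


u = 0.8 * sqrt(2*9.81*26.1) = 18.1034 m/s
D = 60 * 18.1034 / (pi * 196) = 1.7640 m


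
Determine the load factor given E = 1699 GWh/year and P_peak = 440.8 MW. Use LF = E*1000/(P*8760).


LF = 1699 * 1000 / (440.8 * 8760) = 0.4400


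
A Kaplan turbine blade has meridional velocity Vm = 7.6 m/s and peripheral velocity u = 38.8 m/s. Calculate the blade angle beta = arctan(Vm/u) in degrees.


beta = arctan(7.6 / 38.8) = 11.0826 degrees


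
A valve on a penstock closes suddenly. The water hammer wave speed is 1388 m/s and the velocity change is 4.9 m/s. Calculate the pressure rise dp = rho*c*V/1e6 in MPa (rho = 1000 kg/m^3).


dp = 1000 * 1388 * 4.9 / 1e6 = 6.8012 MPa


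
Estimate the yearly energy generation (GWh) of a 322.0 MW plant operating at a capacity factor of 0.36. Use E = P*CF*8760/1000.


E = 322.0 * 0.36 * 8760 / 1000 = 1015.4592 GWh


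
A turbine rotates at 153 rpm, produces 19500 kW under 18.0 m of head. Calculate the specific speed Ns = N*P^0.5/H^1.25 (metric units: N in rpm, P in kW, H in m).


Ns = 153 * 19500^0.5 / 18.0^1.25 = 576.2595


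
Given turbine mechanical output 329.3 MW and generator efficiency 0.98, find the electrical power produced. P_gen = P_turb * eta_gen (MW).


P_gen = 329.3 * 0.98 = 322.7140 MW


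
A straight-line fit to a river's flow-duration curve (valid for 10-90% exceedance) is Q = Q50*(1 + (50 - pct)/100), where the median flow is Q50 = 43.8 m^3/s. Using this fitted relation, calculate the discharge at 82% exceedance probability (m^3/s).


Q = 43.8 * (1 + (50 - 82)/100) = 29.7840 m^3/s


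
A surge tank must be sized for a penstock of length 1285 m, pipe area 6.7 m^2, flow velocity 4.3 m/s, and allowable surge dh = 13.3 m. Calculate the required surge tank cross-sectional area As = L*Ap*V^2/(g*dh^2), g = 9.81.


As = 1285 * 6.7 * 4.3^2 / (9.81 * 13.3^2) = 91.7366 m^2


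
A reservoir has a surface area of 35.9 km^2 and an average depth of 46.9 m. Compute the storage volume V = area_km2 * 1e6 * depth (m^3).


V = 35.9 * 1e6 * 46.9 = 1.6837e+09 m^3


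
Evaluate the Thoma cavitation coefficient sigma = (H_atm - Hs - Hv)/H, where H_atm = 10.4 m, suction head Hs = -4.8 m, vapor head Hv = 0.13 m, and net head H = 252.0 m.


sigma = (10.4 - (-4.8) - 0.13) / 252.0 = 0.0598


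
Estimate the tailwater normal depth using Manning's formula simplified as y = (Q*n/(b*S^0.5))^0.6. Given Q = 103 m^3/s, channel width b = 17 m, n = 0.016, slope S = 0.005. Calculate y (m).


y = (103 * 0.016 / (17 * 0.005^0.5))^0.6 = 1.2084 m


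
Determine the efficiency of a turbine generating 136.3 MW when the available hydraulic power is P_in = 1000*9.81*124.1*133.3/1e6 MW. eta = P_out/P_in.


P_in = 1000 * 9.81 * 124.1 * 133.3 / 1e6 = 162.2822 MW
eta = 136.3 / 162.2822 = 0.8399


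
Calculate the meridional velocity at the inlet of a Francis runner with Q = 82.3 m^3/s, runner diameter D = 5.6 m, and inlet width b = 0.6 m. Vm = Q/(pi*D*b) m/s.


Vm = 82.3 / (pi * 5.6 * 0.6) = 7.7967 m/s


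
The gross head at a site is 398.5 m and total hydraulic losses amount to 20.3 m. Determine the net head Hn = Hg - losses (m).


Hn = 398.5 - 20.3 = 378.2000 m


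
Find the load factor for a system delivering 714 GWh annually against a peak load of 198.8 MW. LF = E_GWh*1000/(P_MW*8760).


LF = 714 * 1000 / (198.8 * 8760) = 0.4100


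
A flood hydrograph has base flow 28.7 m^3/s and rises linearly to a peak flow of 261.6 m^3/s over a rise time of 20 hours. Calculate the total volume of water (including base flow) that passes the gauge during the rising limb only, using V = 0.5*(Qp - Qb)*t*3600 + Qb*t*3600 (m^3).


V = 0.5*(261.6 - 28.7)*20*3600 + 28.7*20*3600 = 1.0451e+07 m^3


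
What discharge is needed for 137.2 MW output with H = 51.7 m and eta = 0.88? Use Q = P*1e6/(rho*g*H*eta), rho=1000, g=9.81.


Q = 137.2 * 1e6 / (1000 * 9.81 * 51.7 * 0.88) = 307.4057 m^3/s


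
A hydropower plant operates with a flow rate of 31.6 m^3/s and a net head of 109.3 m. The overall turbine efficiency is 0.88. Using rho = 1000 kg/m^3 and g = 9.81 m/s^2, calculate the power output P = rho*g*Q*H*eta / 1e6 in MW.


P = 1000 * 9.81 * 31.6 * 109.3 * 0.88 / 1e6 = 29.8167 MW


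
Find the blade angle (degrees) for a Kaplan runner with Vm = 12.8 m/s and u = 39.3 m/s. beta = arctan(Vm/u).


beta = arctan(12.8 / 39.3) = 18.0404 degrees


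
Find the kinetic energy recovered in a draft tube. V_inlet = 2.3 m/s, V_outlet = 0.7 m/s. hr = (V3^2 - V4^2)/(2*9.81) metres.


hr = (2.3^2 - 0.7^2) / (2*9.81) = 0.2446 m


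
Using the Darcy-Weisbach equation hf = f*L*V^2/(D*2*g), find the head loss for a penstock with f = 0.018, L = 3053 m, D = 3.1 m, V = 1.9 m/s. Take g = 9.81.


hf = 0.018 * 3053 * 1.9^2 / (3.1 * 2 * 9.81) = 3.2617 m


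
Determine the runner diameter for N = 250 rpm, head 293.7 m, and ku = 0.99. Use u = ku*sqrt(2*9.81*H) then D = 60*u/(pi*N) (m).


u = 0.99 * sqrt(2*9.81*293.7) = 75.1513 m/s
D = 60 * 75.1513 / (pi * 250) = 5.7411 m


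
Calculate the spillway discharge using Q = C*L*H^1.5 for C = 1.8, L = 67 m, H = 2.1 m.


Q = 1.8 * 67 * 2.1^1.5 = 367.0086 m^3/s


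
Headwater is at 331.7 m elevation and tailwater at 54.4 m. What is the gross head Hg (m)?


Hg = 331.7 - 54.4 = 277.3000 m


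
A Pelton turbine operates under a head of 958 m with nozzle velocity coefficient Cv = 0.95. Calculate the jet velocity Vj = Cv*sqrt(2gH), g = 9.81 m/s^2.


Vj = 0.95 * sqrt(2*9.81*958) = 130.2434 m/s


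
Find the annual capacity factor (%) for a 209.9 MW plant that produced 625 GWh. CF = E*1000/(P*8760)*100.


CF = 625 * 1000 / (209.9 * 8760) * 100 = 33.9910 %


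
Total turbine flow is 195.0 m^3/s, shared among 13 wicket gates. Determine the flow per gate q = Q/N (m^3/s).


q = 195.0 / 13 = 15.0000 m^3/s


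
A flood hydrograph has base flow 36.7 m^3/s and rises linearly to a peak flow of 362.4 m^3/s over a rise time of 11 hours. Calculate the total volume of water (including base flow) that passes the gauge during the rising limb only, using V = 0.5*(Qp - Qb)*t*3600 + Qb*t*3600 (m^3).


V = 0.5*(362.4 - 36.7)*11*3600 + 36.7*11*3600 = 7.9022e+06 m^3


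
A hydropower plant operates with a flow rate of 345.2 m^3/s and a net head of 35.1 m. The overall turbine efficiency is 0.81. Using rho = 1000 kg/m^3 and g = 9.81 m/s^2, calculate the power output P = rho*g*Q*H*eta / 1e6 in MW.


P = 1000 * 9.81 * 345.2 * 35.1 * 0.81 / 1e6 = 96.2791 MW


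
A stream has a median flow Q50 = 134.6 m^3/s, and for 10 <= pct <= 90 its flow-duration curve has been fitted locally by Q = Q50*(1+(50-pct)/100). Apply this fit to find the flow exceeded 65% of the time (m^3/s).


Q = 134.6 * (1 + (50 - 65)/100) = 114.4100 m^3/s


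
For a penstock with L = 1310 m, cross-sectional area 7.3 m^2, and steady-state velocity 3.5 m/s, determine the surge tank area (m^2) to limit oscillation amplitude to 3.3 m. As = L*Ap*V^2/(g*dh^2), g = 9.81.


As = 1310 * 7.3 * 3.5^2 / (9.81 * 3.3^2) = 1096.5624 m^2


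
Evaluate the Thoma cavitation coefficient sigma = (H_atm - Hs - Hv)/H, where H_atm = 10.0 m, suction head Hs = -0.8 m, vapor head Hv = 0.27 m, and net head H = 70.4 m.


sigma = (10.0 - (-0.8) - 0.27) / 70.4 = 0.1496


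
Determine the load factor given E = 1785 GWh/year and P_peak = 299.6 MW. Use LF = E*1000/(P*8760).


LF = 1785 * 1000 / (299.6 * 8760) = 0.6801


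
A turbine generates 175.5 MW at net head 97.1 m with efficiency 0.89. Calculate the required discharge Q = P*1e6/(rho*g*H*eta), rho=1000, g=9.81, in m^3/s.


Q = 175.5 * 1e6 / (1000 * 9.81 * 97.1 * 0.89) = 207.0136 m^3/s


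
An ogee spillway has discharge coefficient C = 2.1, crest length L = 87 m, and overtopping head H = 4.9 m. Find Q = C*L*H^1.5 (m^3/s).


Q = 2.1 * 87 * 4.9^1.5 = 1981.6761 m^3/s


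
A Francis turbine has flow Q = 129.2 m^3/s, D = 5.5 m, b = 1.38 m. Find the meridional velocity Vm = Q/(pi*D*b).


Vm = 129.2 / (pi * 5.5 * 1.38) = 5.4184 m/s


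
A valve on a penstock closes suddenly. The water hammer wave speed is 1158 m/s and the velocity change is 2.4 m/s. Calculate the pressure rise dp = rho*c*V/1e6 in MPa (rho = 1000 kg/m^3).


dp = 1000 * 1158 * 2.4 / 1e6 = 2.7792 MPa


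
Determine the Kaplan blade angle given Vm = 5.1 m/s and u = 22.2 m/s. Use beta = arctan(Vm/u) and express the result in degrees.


beta = arctan(5.1 / 22.2) = 12.9381 degrees


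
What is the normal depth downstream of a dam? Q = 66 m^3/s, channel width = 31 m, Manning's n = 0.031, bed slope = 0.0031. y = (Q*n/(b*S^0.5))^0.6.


y = (66 * 0.031 / (31 * 0.0031^0.5))^0.6 = 1.1074 m


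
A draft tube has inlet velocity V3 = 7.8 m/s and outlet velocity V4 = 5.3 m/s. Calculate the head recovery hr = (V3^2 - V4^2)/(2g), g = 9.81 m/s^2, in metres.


hr = (7.8^2 - 5.3^2) / (2*9.81) = 1.6692 m


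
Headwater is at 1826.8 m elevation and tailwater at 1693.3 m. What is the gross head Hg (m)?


Hg = 1826.8 - 1693.3 = 133.5000 m


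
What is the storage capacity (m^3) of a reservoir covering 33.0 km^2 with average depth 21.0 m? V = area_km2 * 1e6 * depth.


V = 33.0 * 1e6 * 21.0 = 6.9300e+08 m^3


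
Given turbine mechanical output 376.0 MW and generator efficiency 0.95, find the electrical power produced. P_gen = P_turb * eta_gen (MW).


P_gen = 376.0 * 0.95 = 357.2000 MW


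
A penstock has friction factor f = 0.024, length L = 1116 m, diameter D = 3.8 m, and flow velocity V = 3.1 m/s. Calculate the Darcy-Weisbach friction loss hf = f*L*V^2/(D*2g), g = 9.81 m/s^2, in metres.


hf = 0.024 * 1116 * 3.1^2 / (3.8 * 2 * 9.81) = 3.4524 m


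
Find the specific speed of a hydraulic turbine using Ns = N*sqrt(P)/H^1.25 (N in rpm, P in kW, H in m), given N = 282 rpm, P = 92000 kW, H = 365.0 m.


Ns = 282 * 92000^0.5 / 365.0^1.25 = 53.6138


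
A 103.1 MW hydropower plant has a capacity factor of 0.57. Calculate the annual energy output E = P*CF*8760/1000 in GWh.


E = 103.1 * 0.57 * 8760 / 1000 = 514.7989 GWh


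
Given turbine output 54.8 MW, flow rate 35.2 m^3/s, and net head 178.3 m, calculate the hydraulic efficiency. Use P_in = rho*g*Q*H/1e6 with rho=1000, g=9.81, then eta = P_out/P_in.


P_in = 1000 * 9.81 * 35.2 * 178.3 / 1e6 = 61.5691 MW
eta = 54.8 / 61.5691 = 0.8901


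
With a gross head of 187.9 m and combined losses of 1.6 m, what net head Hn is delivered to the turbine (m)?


Hn = 187.9 - 1.6 = 186.3000 m


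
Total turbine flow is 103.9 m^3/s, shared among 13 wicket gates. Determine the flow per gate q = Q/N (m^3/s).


q = 103.9 / 13 = 7.9923 m^3/s


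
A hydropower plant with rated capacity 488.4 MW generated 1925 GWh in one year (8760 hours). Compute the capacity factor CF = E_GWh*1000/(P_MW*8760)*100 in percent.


CF = 1925 * 1000 / (488.4 * 8760) * 100 = 44.9936 %


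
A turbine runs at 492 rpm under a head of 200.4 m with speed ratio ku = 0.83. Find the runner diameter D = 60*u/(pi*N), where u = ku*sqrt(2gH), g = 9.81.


u = 0.83 * sqrt(2*9.81*200.4) = 52.0447 m/s
D = 60 * 52.0447 / (pi * 492) = 2.0203 m


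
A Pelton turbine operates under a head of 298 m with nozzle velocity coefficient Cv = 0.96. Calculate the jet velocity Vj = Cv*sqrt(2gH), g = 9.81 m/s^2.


Vj = 0.96 * sqrt(2*9.81*298) = 73.4055 m/s


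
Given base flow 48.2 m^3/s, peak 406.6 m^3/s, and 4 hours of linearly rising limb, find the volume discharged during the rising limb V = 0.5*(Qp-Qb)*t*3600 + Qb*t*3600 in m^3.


V = 0.5*(406.6 - 48.2)*4*3600 + 48.2*4*3600 = 3.2746e+06 m^3


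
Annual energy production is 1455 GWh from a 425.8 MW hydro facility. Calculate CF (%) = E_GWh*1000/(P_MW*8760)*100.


CF = 1455 * 1000 / (425.8 * 8760) * 100 = 39.0080 %


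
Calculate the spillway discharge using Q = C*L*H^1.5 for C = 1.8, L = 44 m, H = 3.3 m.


Q = 1.8 * 44 * 3.3^1.5 = 474.7840 m^3/s


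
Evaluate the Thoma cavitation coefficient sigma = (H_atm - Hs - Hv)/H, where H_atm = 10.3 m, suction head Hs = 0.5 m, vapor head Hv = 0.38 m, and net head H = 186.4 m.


sigma = (10.3 - 0.5 - 0.38) / 186.4 = 0.0505


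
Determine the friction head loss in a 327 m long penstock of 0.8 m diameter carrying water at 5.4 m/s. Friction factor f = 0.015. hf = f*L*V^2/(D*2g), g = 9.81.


hf = 0.015 * 327 * 5.4^2 / (0.8 * 2 * 9.81) = 9.1125 m


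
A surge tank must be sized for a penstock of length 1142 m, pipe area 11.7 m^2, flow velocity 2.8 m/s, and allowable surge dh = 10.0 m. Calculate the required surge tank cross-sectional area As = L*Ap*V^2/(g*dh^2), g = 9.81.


As = 1142 * 11.7 * 2.8^2 / (9.81 * 10.0^2) = 106.7822 m^2


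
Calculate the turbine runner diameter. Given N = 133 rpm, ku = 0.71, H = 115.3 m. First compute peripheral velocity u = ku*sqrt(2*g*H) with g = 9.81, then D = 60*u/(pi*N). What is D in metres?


u = 0.71 * sqrt(2*9.81*115.3) = 33.7693 m/s
D = 60 * 33.7693 / (pi * 133) = 4.8492 m


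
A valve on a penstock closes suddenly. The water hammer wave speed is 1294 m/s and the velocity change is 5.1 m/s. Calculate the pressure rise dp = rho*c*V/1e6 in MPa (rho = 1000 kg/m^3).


dp = 1000 * 1294 * 5.1 / 1e6 = 6.5994 MPa


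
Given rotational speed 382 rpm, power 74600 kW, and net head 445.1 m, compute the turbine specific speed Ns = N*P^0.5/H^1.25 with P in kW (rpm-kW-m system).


Ns = 382 * 74600^0.5 / 445.1^1.25 = 51.0341


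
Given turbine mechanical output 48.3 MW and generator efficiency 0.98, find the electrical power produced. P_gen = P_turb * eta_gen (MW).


P_gen = 48.3 * 0.98 = 47.3340 MW


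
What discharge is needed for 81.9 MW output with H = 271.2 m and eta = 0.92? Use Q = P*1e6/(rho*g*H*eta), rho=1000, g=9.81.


Q = 81.9 * 1e6 / (1000 * 9.81 * 271.2 * 0.92) = 33.4609 m^3/s


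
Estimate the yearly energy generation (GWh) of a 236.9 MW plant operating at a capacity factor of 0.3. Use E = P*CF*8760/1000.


E = 236.9 * 0.3 * 8760 / 1000 = 622.5732 GWh


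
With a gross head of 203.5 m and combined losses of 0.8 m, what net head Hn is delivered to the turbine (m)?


Hn = 203.5 - 0.8 = 202.7000 m


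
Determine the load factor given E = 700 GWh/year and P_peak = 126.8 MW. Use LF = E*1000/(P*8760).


LF = 700 * 1000 / (126.8 * 8760) = 0.6302


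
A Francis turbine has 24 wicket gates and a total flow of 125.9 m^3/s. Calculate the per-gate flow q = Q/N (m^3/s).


q = 125.9 / 24 = 5.2458 m^3/s


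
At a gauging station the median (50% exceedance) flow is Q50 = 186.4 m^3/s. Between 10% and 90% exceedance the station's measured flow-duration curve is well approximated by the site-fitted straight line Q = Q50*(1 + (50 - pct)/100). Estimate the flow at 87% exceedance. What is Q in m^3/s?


Q = 186.4 * (1 + (50 - 87)/100) = 117.4320 m^3/s


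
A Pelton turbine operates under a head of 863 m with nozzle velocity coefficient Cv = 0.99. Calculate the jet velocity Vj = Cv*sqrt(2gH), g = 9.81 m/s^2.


Vj = 0.99 * sqrt(2*9.81*863) = 128.8220 m/s


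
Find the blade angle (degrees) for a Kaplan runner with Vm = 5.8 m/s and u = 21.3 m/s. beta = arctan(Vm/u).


beta = arctan(5.8 / 21.3) = 15.2324 degrees


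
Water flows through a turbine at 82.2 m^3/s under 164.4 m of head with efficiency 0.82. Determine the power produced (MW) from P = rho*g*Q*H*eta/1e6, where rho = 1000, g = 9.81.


P = 1000 * 9.81 * 82.2 * 164.4 * 0.82 / 1e6 = 108.7067 MW


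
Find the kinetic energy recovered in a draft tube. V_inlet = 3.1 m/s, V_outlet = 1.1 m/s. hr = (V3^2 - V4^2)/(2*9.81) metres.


hr = (3.1^2 - 1.1^2) / (2*9.81) = 0.4281 m


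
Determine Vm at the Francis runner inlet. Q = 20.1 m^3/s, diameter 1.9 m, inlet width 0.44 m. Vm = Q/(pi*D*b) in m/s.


Vm = 20.1 / (pi * 1.9 * 0.44) = 7.6531 m/s


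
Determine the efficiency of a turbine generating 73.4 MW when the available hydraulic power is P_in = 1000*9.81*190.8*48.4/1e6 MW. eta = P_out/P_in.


P_in = 1000 * 9.81 * 190.8 * 48.4 / 1e6 = 90.5926 MW
eta = 73.4 / 90.5926 = 0.8102


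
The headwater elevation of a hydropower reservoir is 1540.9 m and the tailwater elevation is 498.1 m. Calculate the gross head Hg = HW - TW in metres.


Hg = 1540.9 - 498.1 = 1042.8000 m


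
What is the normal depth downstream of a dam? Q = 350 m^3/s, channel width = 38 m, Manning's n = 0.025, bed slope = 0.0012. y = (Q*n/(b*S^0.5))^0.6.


y = (350 * 0.025 / (38 * 0.0012^0.5))^0.6 = 3.1159 m


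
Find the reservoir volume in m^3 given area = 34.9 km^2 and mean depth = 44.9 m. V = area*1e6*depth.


V = 34.9 * 1e6 * 44.9 = 1.5670e+09 m^3


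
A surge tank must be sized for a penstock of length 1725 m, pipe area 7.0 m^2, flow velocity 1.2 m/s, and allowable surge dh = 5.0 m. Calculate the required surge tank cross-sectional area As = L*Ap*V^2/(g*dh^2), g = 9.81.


As = 1725 * 7.0 * 1.2^2 / (9.81 * 5.0^2) = 70.8991 m^2


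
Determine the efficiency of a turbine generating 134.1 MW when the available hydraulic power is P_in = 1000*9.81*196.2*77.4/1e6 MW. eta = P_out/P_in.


P_in = 1000 * 9.81 * 196.2 * 77.4 / 1e6 = 148.9735 MW
eta = 134.1 / 148.9735 = 0.9002


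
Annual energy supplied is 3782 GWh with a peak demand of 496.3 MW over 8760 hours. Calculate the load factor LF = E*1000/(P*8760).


LF = 3782 * 1000 / (496.3 * 8760) = 0.8699


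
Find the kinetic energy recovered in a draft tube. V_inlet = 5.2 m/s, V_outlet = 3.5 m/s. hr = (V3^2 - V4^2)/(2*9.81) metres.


hr = (5.2^2 - 3.5^2) / (2*9.81) = 0.7538 m


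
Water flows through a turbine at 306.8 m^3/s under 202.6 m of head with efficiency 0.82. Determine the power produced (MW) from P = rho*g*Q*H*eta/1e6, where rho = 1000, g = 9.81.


P = 1000 * 9.81 * 306.8 * 202.6 * 0.82 / 1e6 = 500.0088 MW


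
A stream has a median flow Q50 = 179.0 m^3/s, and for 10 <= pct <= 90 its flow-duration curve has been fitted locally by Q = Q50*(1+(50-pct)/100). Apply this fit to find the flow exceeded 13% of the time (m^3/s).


Q = 179.0 * (1 + (50 - 13)/100) = 245.2300 m^3/s


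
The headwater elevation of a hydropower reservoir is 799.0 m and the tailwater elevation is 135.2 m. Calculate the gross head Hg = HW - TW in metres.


Hg = 799.0 - 135.2 = 663.8000 m


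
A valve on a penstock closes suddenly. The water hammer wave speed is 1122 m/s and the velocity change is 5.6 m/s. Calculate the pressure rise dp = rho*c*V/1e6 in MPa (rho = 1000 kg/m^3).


dp = 1000 * 1122 * 5.6 / 1e6 = 6.2832 MPa


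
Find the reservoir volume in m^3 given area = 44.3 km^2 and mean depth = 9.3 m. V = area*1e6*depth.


V = 44.3 * 1e6 * 9.3 = 4.1199e+08 m^3


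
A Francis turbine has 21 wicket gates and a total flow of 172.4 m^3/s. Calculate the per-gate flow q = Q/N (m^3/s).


q = 172.4 / 21 = 8.2095 m^3/s


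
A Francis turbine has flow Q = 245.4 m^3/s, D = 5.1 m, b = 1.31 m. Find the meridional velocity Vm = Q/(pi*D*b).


Vm = 245.4 / (pi * 5.1 * 1.31) = 11.6918 m/s


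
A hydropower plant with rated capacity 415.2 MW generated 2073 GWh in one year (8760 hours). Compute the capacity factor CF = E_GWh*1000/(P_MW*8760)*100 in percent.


CF = 2073 * 1000 / (415.2 * 8760) * 100 = 56.9951 %


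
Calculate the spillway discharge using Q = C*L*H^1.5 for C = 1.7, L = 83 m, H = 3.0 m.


Q = 1.7 * 83 * 3.0^1.5 = 733.1771 m^3/s


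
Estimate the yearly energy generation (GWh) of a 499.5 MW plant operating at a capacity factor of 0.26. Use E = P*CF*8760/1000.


E = 499.5 * 0.26 * 8760 / 1000 = 1137.6612 GWh


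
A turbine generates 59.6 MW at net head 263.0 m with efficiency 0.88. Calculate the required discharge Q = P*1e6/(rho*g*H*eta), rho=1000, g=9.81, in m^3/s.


Q = 59.6 * 1e6 / (1000 * 9.81 * 263.0 * 0.88) = 26.2506 m^3/s


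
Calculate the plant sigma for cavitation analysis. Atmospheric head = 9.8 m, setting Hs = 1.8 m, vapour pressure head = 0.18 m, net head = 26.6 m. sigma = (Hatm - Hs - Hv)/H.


sigma = (9.8 - 1.8 - 0.18) / 26.6 = 0.2940


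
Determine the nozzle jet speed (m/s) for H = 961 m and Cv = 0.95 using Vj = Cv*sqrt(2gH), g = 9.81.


Vj = 0.95 * sqrt(2*9.81*961) = 130.4472 m/s


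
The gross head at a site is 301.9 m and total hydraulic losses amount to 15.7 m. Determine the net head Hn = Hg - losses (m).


Hn = 301.9 - 15.7 = 286.2000 m


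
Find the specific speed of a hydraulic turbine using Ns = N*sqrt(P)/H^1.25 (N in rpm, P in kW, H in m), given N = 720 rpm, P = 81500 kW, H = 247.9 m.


Ns = 720 * 81500^0.5 / 247.9^1.25 = 208.9612


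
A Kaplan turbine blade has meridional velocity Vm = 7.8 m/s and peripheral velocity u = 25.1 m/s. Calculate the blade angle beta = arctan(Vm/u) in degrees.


beta = arctan(7.8 / 25.1) = 17.2630 degrees


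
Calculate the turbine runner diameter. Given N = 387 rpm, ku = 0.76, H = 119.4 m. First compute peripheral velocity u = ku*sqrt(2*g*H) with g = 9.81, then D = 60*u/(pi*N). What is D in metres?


u = 0.76 * sqrt(2*9.81*119.4) = 36.7845 m/s
D = 60 * 36.7845 / (pi * 387) = 1.8153 m


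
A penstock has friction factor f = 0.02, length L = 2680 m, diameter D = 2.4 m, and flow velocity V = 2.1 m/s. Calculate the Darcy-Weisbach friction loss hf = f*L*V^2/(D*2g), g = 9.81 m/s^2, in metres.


hf = 0.02 * 2680 * 2.1^2 / (2.4 * 2 * 9.81) = 5.0199 m


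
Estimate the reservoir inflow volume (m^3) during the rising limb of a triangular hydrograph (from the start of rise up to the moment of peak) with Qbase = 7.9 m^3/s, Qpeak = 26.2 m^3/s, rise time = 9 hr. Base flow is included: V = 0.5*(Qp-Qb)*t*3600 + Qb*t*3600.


V = 0.5*(26.2 - 7.9)*9*3600 + 7.9*9*3600 = 552420.0000 m^3


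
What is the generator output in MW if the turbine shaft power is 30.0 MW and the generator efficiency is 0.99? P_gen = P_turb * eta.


P_gen = 30.0 * 0.99 = 29.7000 MW


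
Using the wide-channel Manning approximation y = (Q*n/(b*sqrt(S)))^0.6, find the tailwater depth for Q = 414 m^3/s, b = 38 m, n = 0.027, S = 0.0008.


y = (414 * 0.027 / (38 * 0.0008^0.5))^0.6 = 4.0759 m


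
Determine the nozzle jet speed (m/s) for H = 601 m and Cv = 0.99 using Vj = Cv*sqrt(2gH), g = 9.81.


Vj = 0.99 * sqrt(2*9.81*601) = 107.5033 m/s


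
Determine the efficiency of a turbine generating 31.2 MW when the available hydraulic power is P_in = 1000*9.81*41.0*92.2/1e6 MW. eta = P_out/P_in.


P_in = 1000 * 9.81 * 41.0 * 92.2 / 1e6 = 37.0838 MW
eta = 31.2 / 37.0838 = 0.8413


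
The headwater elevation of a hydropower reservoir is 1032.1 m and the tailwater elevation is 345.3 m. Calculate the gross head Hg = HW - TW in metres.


Hg = 1032.1 - 345.3 = 686.8000 m


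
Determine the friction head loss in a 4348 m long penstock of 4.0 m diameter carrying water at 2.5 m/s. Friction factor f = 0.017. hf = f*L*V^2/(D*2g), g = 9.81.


hf = 0.017 * 4348 * 2.5^2 / (4.0 * 2 * 9.81) = 5.8865 m


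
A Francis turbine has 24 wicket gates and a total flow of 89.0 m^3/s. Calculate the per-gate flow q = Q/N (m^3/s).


q = 89.0 / 24 = 3.7083 m^3/s


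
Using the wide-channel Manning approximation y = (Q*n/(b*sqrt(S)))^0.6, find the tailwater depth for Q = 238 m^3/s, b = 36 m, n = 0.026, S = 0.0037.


y = (238 * 0.026 / (36 * 0.0037^0.5))^0.6 = 1.8650 m


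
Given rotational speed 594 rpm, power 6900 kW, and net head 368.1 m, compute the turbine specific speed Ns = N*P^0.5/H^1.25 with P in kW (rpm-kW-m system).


Ns = 594 * 6900^0.5 / 368.1^1.25 = 30.6023


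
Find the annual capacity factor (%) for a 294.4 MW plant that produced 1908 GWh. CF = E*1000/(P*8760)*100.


CF = 1908 * 1000 / (294.4 * 8760) * 100 = 73.9838 %


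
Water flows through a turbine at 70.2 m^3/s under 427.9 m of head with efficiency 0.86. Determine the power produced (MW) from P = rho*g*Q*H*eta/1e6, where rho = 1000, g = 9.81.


P = 1000 * 9.81 * 70.2 * 427.9 * 0.86 / 1e6 = 253.4235 MW


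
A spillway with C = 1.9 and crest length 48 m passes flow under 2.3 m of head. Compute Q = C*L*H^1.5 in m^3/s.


Q = 1.9 * 48 * 2.3^1.5 = 318.1168 m^3/s


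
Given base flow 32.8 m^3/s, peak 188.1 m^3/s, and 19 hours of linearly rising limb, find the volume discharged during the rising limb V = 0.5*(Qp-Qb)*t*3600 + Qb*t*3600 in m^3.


V = 0.5*(188.1 - 32.8)*19*3600 + 32.8*19*3600 = 7.5548e+06 m^3


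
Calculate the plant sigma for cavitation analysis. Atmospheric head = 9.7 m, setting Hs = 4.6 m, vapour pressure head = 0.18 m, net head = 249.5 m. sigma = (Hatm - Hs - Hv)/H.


sigma = (9.7 - 4.6 - 0.18) / 249.5 = 0.0197


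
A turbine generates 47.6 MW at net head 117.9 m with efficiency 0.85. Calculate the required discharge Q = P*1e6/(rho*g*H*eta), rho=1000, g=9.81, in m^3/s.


Q = 47.6 * 1e6 / (1000 * 9.81 * 117.9 * 0.85) = 48.4178 m^3/s


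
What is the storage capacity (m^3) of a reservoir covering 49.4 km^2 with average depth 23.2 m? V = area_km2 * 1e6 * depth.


V = 49.4 * 1e6 * 23.2 = 1.1461e+09 m^3


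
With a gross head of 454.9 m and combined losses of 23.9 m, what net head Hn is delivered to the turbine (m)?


Hn = 454.9 - 23.9 = 431.0000 m


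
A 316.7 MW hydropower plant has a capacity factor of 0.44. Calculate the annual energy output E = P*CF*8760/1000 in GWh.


E = 316.7 * 0.44 * 8760 / 1000 = 1220.6885 GWh


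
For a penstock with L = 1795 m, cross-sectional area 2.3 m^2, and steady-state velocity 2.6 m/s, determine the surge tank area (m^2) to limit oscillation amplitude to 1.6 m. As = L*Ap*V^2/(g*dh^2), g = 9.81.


As = 1795 * 2.3 * 2.6^2 / (9.81 * 1.6^2) = 1111.2967 m^2


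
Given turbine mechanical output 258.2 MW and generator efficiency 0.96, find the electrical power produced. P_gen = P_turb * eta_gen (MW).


P_gen = 258.2 * 0.96 = 247.8720 MW


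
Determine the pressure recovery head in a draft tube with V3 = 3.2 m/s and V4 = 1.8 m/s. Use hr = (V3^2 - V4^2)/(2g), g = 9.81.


hr = (3.2^2 - 1.8^2) / (2*9.81) = 0.3568 m


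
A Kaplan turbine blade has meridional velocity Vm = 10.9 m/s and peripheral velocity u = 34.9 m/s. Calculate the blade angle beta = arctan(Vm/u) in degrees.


beta = arctan(10.9 / 34.9) = 17.3447 degrees


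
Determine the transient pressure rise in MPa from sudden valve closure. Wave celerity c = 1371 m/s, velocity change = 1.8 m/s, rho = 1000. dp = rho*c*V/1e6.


dp = 1000 * 1371 * 1.8 / 1e6 = 2.4678 MPa


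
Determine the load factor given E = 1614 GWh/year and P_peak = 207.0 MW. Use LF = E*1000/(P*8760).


LF = 1614 * 1000 / (207.0 * 8760) = 0.8901


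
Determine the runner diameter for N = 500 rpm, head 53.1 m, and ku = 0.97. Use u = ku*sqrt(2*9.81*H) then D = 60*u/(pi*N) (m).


u = 0.97 * sqrt(2*9.81*53.1) = 31.3089 m/s
D = 60 * 31.3089 / (pi * 500) = 1.1959 m


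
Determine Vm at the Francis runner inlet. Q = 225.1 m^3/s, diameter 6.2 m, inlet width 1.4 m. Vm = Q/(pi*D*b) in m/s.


Vm = 225.1 / (pi * 6.2 * 1.4) = 8.2548 m/s


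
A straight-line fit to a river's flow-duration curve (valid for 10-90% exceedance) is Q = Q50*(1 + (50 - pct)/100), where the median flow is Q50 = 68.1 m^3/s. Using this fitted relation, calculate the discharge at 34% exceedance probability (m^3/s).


Q = 68.1 * (1 + (50 - 34)/100) = 78.9960 m^3/s


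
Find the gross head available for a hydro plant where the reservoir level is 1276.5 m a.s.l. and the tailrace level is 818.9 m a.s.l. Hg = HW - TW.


Hg = 1276.5 - 818.9 = 457.6000 m


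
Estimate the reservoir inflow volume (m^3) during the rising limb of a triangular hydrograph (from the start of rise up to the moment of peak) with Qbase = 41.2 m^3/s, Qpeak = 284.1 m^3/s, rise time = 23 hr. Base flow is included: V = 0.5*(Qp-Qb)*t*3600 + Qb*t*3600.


V = 0.5*(284.1 - 41.2)*23*3600 + 41.2*23*3600 = 1.3467e+07 m^3


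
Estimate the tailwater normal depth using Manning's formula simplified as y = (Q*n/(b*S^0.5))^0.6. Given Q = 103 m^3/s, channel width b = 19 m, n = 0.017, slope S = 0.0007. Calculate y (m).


y = (103 * 0.017 / (19 * 0.0007^0.5))^0.6 = 2.1144 m


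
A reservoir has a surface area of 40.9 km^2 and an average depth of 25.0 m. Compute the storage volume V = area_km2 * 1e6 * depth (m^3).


V = 40.9 * 1e6 * 25.0 = 1.0225e+09 m^3


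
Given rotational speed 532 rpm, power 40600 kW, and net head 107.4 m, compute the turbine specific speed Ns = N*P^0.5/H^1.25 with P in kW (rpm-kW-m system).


Ns = 532 * 40600^0.5 / 107.4^1.25 = 310.0411


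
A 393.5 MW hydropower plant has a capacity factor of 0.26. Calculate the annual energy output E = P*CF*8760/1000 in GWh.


E = 393.5 * 0.26 * 8760 / 1000 = 896.2356 GWh


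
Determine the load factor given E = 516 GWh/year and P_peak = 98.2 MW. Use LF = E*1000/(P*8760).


LF = 516 * 1000 / (98.2 * 8760) = 0.5998


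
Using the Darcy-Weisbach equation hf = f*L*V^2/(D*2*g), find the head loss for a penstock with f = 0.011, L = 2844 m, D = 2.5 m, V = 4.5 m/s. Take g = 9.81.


hf = 0.011 * 2844 * 4.5^2 / (2.5 * 2 * 9.81) = 12.9154 m


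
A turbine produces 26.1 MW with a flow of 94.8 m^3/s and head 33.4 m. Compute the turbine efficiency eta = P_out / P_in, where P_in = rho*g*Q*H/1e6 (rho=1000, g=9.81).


P_in = 1000 * 9.81 * 94.8 * 33.4 / 1e6 = 31.0616 MW
eta = 26.1 / 31.0616 = 0.8403


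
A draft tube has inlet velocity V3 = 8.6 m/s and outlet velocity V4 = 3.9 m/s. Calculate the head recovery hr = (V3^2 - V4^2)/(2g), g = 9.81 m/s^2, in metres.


hr = (8.6^2 - 3.9^2) / (2*9.81) = 2.9944 m


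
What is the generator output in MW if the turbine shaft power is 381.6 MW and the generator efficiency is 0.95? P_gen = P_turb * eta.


P_gen = 381.6 * 0.95 = 362.5200 MW


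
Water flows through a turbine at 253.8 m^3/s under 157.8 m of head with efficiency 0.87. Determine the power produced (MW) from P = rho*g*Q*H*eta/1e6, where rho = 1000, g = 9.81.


P = 1000 * 9.81 * 253.8 * 157.8 * 0.87 / 1e6 = 341.8117 MW


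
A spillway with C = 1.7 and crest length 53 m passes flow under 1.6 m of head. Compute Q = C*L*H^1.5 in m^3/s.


Q = 1.7 * 53 * 1.6^1.5 = 182.3496 m^3/s


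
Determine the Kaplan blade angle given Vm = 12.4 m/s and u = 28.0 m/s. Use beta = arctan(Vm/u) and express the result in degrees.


beta = arctan(12.4 / 28.0) = 23.8865 degrees


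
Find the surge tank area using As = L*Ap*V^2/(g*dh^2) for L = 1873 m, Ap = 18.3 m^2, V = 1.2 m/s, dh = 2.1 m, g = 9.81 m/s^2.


As = 1873 * 18.3 * 1.2^2 / (9.81 * 2.1^2) = 1140.8900 m^2


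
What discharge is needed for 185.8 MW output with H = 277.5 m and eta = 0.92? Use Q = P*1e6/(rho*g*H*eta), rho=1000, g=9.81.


Q = 185.8 * 1e6 / (1000 * 9.81 * 277.5 * 0.92) = 74.1867 m^3/s
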